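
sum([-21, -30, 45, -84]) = (-21) + (-30) + 45 + (-84)
= -90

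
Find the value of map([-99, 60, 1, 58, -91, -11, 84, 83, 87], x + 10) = [-89, 70, 11, 68, -81, -1, 94, 93, 97]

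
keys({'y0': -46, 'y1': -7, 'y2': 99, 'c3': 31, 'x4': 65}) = ['y0', 'y1', 'y2', 'c3', 'x4']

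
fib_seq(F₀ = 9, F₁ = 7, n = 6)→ [9, 7, 16, 23, 39, 62]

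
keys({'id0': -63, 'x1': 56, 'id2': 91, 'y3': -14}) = ['id0', 'x1', 'id2', 'y3']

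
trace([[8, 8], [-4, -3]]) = diagonal: 8 + (-3)
= 5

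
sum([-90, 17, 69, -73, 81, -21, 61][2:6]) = slice → [69, -73, 81, -21]
69 + (-73) + 81 + (-21)
= 56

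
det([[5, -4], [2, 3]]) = (5)*(3) - (-4)*(2)
= 23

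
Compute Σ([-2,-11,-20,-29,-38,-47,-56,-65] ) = -268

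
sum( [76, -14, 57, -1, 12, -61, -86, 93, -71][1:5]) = slice → [-14, 57, -1, 12]
(-14) + 57 + (-1) + 12
= 54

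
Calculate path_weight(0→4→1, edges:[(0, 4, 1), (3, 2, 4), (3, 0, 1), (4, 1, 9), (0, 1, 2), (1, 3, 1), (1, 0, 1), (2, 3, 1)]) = w(0→4)=1 + w(4→1)=9
= 10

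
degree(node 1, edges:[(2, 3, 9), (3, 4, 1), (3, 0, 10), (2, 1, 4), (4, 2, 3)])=incident: (2,1)
= 1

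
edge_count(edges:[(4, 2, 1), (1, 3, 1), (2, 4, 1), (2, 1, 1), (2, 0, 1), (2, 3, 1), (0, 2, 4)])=7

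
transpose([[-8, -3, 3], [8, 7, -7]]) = [[-8, 8], [-3, 7], [3, -7]]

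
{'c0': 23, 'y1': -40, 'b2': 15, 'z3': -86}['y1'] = -40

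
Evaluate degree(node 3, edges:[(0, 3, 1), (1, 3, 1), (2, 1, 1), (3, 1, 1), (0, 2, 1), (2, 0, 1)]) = 3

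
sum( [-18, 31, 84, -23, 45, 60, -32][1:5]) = slice → [31, 84, -23, 45]
31 + 84 + (-23) + 45
= 137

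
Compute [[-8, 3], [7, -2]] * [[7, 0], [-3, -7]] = C[0][0] = (-8)*(7) + (3)*(-3) = -65
C[0][1] = (-8)*(0) + (3)*(-7) = -21
C[1][0] = (7)*(7) + (-2)*(-3) = 55
C[1][1] = (7)*(0) + (-2)*(-7) = 14
= [[-65, -21], [55, 14]]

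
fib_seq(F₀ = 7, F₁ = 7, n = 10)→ [7, 7, 14, 21, 35, 56, 91, 147, 238, 385]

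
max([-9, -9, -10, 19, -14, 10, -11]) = 19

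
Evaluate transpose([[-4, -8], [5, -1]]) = [[-4, 5], [-8, -1]]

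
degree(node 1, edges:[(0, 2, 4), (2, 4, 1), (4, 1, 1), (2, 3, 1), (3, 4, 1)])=1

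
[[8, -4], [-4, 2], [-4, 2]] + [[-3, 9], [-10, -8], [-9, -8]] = [[5, 5], [-14, -6], [-13, -6]]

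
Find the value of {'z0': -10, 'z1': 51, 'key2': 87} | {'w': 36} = {'z0': -10, 'z1': 51, 'key2': 87, 'w': 36}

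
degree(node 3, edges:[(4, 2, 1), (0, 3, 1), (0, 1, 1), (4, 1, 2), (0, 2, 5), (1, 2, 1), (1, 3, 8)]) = incident: (0,3), (1,3)
= 2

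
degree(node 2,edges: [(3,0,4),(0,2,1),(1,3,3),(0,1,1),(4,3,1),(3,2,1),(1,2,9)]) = 3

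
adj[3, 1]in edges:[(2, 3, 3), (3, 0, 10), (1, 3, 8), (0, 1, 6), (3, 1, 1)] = 1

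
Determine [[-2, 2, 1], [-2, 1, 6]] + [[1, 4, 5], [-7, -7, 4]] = [[-1, 6, 6], [-9, -6, 10]]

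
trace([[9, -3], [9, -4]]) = 5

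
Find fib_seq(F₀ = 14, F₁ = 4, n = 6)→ [14, 4, 18, 22, 40, 62]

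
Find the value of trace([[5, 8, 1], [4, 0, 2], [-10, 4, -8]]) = diagonal: 5 + 0 + (-8)
= -3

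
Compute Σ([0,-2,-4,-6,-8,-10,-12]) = -42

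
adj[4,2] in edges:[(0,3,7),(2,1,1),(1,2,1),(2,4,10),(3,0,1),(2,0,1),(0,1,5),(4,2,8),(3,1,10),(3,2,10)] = 8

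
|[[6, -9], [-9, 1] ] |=-75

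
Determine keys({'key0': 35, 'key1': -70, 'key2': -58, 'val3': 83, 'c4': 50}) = ['key0', 'key1', 'key2', 'val3', 'c4']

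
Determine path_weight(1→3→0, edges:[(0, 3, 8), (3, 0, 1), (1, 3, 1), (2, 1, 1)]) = w(1→3)=1 + w(3→0)=1
= 2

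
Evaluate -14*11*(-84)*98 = 1267728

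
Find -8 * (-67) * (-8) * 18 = -77184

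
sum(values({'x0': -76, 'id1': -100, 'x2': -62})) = -238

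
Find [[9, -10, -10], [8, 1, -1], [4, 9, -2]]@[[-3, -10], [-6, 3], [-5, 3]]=[[83, -150], [-25, -80], [-56, -19]]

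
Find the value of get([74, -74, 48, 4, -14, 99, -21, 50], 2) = 48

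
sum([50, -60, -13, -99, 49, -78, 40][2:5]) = -63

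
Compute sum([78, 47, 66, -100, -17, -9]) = 78 + 47 + 66 + (-100) + (-17) + (-9)
= 65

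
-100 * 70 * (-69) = 483000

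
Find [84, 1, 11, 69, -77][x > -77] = [84, 1, 11, 69]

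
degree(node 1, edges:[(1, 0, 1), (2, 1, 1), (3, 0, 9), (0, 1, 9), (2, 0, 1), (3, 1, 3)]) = incident: (1,0), (2,1), (0,1), (3,1)
= 4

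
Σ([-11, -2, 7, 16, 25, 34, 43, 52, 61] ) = (-11) + (-2) + 7 + 16 + 25 + 34 + 43 + 52 + 61
= 225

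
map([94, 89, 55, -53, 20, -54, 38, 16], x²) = [8836, 7921, 3025, 2809, 400, 2916, 1444, 256]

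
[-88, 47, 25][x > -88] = keep x where x > -88: -88✗, 47✓, 25✓
= [47, 25]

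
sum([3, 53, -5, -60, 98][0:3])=slice → [3, 53, -5]
3 + 53 + (-5)
= 51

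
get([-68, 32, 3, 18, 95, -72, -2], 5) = -72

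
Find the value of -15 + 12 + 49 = 46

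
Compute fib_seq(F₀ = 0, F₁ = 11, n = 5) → F_2 = F_1 + F_0 = 11
F_3 = F_2 + F_1 = 22
F_4 = F_3 + F_2 = 33
= [0, 11, 11, 22, 33]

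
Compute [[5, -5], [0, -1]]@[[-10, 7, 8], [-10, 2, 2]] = [[0, 25, 30], [10, -2, -2]]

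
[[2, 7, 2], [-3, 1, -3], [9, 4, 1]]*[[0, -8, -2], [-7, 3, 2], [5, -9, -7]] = [[-39, -13, -4], [-22, 54, 29], [-23, -69, -17]]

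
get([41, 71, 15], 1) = 71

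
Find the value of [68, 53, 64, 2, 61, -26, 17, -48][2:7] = [64, 2, 61, -26, 17]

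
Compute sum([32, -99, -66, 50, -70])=-153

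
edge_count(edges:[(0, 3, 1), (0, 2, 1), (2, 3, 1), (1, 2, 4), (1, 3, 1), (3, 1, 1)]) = 6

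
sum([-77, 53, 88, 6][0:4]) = slice → [-77, 53, 88, 6]
(-77) + 53 + 88 + 6
= 70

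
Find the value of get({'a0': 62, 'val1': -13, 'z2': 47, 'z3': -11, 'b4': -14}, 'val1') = -13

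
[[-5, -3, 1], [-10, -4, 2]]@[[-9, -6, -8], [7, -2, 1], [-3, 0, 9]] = [[21, 36, 46], [56, 68, 94]]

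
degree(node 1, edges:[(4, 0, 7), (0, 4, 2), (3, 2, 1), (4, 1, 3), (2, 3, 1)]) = incident: (4,1)
= 1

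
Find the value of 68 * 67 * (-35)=-159460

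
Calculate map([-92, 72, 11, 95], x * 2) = [-184, 144, 22, 190]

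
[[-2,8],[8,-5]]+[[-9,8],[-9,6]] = [[-11, 16], [-1, 1]]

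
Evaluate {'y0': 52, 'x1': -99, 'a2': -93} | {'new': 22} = {'y0': 52, 'x1': -99, 'a2': -93, 'new': 22}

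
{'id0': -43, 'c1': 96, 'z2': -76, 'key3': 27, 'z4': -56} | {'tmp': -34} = {'id0': -43, 'c1': 96, 'z2': -76, 'key3': 27, 'z4': -56, 'tmp': -34}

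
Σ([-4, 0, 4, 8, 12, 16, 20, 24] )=(-4) + 0 + 4 + 8 + 12 + 16 + 20 + 24
= 80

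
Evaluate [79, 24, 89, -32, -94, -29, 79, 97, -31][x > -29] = keep x where x > -29: 79✓, 24✓, 89✓, -32✗, -94✗, -29✗, 79✓, 97✓, -31✗
= [79, 24, 89, 79, 97]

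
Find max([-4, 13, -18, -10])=13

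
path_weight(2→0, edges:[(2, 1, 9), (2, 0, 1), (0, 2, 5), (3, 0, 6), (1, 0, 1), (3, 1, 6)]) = w(2→0)=1
= 1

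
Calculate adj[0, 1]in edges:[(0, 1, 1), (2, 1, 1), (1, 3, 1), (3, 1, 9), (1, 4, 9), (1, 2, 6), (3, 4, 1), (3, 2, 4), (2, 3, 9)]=1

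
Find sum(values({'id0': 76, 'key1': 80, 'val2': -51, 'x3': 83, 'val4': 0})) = 188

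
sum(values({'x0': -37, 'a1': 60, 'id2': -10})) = (-37) + 60 + (-10)
= 13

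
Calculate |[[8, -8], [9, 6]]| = (8)*(6) - (-8)*(9)
= 120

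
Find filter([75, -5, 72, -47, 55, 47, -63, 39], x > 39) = [75, 72, 55, 47]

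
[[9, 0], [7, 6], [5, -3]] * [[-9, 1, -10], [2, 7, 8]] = [[-81, 9, -90], [-51, 49, -22], [-51, -16, -74]]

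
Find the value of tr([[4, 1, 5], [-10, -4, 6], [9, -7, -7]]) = diagonal: 4 + (-4) + (-7)
= -7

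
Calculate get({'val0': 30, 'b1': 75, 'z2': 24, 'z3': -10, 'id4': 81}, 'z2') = 24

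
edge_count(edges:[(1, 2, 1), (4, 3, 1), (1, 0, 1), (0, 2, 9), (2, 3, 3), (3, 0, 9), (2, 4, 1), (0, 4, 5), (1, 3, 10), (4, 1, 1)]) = 10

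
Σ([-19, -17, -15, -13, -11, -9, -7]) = (-19) + (-17) + (-15) + (-13) + (-11) + (-9) + (-7)
= -91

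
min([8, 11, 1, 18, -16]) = -16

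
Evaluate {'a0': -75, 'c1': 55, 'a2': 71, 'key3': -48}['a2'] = 71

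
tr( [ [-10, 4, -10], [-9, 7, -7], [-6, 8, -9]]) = diagonal: (-10) + 7 + (-9)
= -12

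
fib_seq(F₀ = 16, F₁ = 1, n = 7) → [16, 1, 17, 18, 35, 53, 88]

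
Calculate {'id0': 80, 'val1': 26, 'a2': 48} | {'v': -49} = {'id0': 80, 'val1': 26, 'a2': 48, 'v': -49}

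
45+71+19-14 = 121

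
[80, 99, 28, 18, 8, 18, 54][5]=18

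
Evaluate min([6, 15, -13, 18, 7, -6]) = -13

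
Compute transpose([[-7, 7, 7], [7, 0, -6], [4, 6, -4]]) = [[-7, 7, 4], [7, 0, 6], [7, -6, -4]]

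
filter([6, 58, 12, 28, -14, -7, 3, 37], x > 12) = keep x where x > 12: 6✗, 58✓, 12✗, 28✓, -14✗, -7✗, 3✗, 37✓
= [58, 28, 37]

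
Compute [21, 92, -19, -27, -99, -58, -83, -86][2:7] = [-19, -27, -99, -58, -83]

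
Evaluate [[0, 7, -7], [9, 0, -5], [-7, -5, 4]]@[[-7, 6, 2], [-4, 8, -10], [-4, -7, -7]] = C[0][0] = (0)*(-7) + (7)*(-4) + (-7)*(-4) = 0
C[0][1] = (0)*(6) + (7)*(8) + (-7)*(-7) = 105
C[0][2] = (0)*(2) + (7)*(-10) + (-7)*(-7) = -21
C[1][0] = (9)*(-7) + (0)*(-4) + (-5)*(-4) = -43
C[1][1] = (9)*(6) + (0)*(8) + (-5)*(-7) = 89
C[1][2] = (9)*(2) + (0)*(-10) + (-5)*(-7) = 53
... (3 more cells)
= [[0, 105, -21], [-43, 89, 53], [53, -110, 8]]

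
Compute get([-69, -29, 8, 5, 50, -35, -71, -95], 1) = -29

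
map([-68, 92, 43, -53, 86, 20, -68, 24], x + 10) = -68+10=-58, 92+10=102, 43+10=53, -53+10=-43, 86+10=96, 20+10=30, -68+10=-58, 24+10=34
= [-58, 102, 53, -43, 96, 30, -58, 34]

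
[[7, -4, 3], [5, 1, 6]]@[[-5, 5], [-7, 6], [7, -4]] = C[0][0] = (7)*(-5) + (-4)*(-7) + (3)*(7) = 14
C[0][1] = (7)*(5) + (-4)*(6) + (3)*(-4) = -1
C[1][0] = (5)*(-5) + (1)*(-7) + (6)*(7) = 10
C[1][1] = (5)*(5) + (1)*(6) + (6)*(-4) = 7
= [[14, -1], [10, 7]]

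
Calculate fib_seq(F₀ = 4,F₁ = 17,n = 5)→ [4, 17, 21, 38, 59]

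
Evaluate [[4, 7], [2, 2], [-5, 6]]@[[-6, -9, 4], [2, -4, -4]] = [[-10, -64, -12], [-8, -26, 0], [42, 21, -44]]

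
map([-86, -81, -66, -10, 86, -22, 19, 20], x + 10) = [-76, -71, -56, 0, 96, -12, 29, 30]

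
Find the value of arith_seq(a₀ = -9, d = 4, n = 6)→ a_0 = -9 + 0*4 = -9
a_1 = -9 + 1*4 = -5
a_2 = -9 + 2*4 = -1
...
= [-9, -5, -1, 3, 7, 11]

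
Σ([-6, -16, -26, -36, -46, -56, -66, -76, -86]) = -414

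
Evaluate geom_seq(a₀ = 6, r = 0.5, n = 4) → a_0 = 6*0.5^0 = 6.0
a_1 = 6*0.5^1 = 3.0
a_2 = 6*0.5^2 = 1.5
...
= [6.0, 3.0, 1.5, 0.75]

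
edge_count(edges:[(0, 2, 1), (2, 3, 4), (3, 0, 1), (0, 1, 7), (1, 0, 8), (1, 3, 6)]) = 6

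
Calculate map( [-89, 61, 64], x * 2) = [-178, 122, 128]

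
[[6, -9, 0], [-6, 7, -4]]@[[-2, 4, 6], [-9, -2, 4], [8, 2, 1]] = C[0][0] = (6)*(-2) + (-9)*(-9) + (0)*(8) = 69
C[0][1] = (6)*(4) + (-9)*(-2) + (0)*(2) = 42
C[0][2] = (6)*(6) + (-9)*(4) + (0)*(1) = 0
C[1][0] = (-6)*(-2) + (7)*(-9) + (-4)*(8) = -83
C[1][1] = (-6)*(4) + (7)*(-2) + (-4)*(2) = -46
C[1][2] = (-6)*(6) + (7)*(4) + (-4)*(1) = -12
= [[69, 42, 0], [-83, -46, -12]]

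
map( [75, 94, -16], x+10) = [85, 104, -6]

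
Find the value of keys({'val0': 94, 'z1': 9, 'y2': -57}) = ['val0', 'z1', 'y2']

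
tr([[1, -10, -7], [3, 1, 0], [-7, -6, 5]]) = diagonal: 1 + 1 + 5
= 7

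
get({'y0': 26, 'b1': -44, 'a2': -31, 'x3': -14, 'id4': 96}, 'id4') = 96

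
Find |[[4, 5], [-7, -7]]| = 7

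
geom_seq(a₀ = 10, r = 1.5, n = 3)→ [10.0, 15.0, 22.5]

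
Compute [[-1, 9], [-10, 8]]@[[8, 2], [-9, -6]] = C[0][0] = (-1)*(8) + (9)*(-9) = -89
C[0][1] = (-1)*(2) + (9)*(-6) = -56
C[1][0] = (-10)*(8) + (8)*(-9) = -152
C[1][1] = (-10)*(2) + (8)*(-6) = -68
= [[-89, -56], [-152, -68]]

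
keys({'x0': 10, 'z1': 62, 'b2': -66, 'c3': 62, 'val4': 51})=['x0', 'z1', 'b2', 'c3', 'val4']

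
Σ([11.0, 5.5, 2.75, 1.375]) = 20.625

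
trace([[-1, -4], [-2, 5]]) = 4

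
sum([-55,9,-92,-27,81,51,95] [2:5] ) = -38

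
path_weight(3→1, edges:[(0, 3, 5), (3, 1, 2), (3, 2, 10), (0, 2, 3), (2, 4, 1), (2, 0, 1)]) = 2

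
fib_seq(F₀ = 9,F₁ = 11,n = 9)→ [9, 11, 20, 31, 51, 82, 133, 215, 348]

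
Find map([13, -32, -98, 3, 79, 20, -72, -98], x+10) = 13+10=23, -32+10=-22, -98+10=-88, 3+10=13, 79+10=89, 20+10=30, -72+10=-62, -98+10=-88
= [23, -22, -88, 13, 89, 30, -62, -88]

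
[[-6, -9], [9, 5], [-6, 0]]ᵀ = [[-6, 9, -6], [-9, 5, 0]]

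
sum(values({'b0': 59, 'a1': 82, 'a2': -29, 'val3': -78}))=59 + 82 + (-29) + (-78)
= 34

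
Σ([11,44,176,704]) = 935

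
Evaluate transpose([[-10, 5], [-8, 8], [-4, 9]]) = [[-10, -8, -4], [5, 8, 9]]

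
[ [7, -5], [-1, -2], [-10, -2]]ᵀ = [[7, -1, -10], [-5, -2, -2]]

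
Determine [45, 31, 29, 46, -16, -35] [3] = 46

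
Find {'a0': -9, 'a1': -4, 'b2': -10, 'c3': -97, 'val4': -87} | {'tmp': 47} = {'a0': -9, 'a1': -4, 'b2': -10, 'c3': -97, 'val4': -87, 'tmp': 47}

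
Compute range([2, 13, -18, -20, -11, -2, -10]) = 33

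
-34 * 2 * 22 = -1496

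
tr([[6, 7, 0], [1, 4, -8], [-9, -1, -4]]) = 6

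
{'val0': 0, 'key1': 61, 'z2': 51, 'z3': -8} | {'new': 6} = {'val0': 0, 'key1': 61, 'z2': 51, 'z3': -8, 'new': 6}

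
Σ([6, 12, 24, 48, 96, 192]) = 6 + 12 + 24 + 48 + 96 + 192
= 378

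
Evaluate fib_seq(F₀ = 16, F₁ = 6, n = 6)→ F_2 = F_1 + F_0 = 22
F_3 = F_2 + F_1 = 28
F_4 = F_3 + F_2 = 50
...
= [16, 6, 22, 28, 50, 78]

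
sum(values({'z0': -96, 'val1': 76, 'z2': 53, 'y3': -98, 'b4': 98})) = 33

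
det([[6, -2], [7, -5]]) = (6)*(-5) - (-2)*(7)
= -16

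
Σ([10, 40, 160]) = 10 + 40 + 160
= 210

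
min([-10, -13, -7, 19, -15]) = -15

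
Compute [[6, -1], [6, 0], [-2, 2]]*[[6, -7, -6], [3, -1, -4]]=C[0][0] = (6)*(6) + (-1)*(3) = 33
C[0][1] = (6)*(-7) + (-1)*(-1) = -41
C[0][2] = (6)*(-6) + (-1)*(-4) = -32
C[1][0] = (6)*(6) + (0)*(3) = 36
C[1][1] = (6)*(-7) + (0)*(-1) = -42
C[1][2] = (6)*(-6) + (0)*(-4) = -36
... (3 more cells)
= [[33, -41, -32], [36, -42, -36], [-6, 12, 4]]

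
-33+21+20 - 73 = -65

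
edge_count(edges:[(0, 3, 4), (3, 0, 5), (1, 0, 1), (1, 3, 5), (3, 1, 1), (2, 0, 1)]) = 6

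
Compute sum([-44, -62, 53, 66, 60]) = (-44) + (-62) + 53 + 66 + 60
= 73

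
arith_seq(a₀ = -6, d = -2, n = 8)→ [-6, -8, -10, -12, -14, -16, -18, -20]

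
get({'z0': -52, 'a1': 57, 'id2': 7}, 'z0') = -52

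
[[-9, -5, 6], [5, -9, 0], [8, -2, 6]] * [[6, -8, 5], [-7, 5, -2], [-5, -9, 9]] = [[-49, -7, 19], [93, -85, 43], [32, -128, 98]]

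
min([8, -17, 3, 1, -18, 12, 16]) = -18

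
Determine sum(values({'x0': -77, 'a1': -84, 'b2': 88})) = -73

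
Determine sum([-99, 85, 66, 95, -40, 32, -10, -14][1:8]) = 214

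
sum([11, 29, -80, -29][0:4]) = -69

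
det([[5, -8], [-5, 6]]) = (5)*(6) - (-8)*(-5)
= -10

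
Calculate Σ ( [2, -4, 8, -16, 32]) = 2 + -4 + 8 + -16 + 32
= 22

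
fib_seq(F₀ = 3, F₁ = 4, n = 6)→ [3, 4, 7, 11, 18, 29]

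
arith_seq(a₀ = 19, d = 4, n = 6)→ a_0 = 19 + 0*4 = 19
a_1 = 19 + 1*4 = 23
a_2 = 19 + 2*4 = 27
...
= [19, 23, 27, 31, 35, 39]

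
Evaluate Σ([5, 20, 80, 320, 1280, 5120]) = 5 + 20 + 80 + 320 + 1280 + 5120
= 6825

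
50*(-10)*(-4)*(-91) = -182000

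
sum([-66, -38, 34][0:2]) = slice → [-66, -38]
(-66) + (-38)
= -104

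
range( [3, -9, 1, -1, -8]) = 12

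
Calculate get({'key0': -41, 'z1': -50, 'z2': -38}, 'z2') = -38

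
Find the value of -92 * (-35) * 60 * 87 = 16808400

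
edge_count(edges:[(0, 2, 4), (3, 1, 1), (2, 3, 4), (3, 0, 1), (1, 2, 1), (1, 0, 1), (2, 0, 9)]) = 7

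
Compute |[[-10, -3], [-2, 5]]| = -56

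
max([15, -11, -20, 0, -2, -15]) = 15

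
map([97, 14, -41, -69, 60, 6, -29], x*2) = 97*2=194, 14*2=28, -41*2=-82, -69*2=-138, 60*2=120, 6*2=12, -29*2=-58
= [194, 28, -82, -138, 120, 12, -58]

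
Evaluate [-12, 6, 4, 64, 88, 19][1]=6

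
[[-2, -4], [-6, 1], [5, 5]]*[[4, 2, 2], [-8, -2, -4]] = [[24, 4, 12], [-32, -14, -16], [-20, 0, -10]]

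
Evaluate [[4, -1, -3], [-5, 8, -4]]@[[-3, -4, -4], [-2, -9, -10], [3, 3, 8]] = [[-19, -16, -30], [-13, -64, -92]]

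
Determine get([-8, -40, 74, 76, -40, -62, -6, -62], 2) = 74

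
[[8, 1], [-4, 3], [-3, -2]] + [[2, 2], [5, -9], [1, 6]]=[[10, 3], [1, -6], [-2, 4]]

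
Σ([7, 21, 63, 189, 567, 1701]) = 7 + 21 + 63 + 189 + 567 + 1701
= 2548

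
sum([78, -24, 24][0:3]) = 78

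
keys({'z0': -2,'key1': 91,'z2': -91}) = ['z0', 'key1', 'z2']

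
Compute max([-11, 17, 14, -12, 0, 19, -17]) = 19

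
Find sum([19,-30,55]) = 44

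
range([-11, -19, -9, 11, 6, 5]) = 30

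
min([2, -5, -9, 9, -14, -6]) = -14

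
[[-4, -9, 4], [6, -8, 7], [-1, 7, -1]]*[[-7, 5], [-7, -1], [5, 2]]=C[0][0] = (-4)*(-7) + (-9)*(-7) + (4)*(5) = 111
C[0][1] = (-4)*(5) + (-9)*(-1) + (4)*(2) = -3
C[1][0] = (6)*(-7) + (-8)*(-7) + (7)*(5) = 49
C[1][1] = (6)*(5) + (-8)*(-1) + (7)*(2) = 52
C[2][0] = (-1)*(-7) + (7)*(-7) + (-1)*(5) = -47
C[2][1] = (-1)*(5) + (7)*(-1) + (-1)*(2) = -14
= [[111, -3], [49, 52], [-47, -14]]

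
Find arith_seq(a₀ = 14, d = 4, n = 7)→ a_0 = 14 + 0*4 = 14
a_1 = 14 + 1*4 = 18
a_2 = 14 + 2*4 = 22
...
= [14, 18, 22, 26, 30, 34, 38]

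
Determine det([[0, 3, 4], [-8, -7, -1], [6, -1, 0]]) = (1)*(0)*det([[-7, -1], [-1, 0]]) + (-1)*(3)*det([[-8, -1], [6, 0]]) + (1)*(4)*det([[-8, -7], [6, -1]])
= 0 + -18 + 200
= 182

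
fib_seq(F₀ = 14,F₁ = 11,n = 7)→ F_2 = F_1 + F_0 = 25
F_3 = F_2 + F_1 = 36
F_4 = F_3 + F_2 = 61
...
= [14, 11, 25, 36, 61, 97, 158]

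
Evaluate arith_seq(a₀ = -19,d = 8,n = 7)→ [-19, -11, -3, 5, 13, 21, 29]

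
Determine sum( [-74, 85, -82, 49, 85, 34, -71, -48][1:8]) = 52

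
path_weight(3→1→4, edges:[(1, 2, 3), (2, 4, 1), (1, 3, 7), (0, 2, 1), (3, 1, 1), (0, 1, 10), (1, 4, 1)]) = 2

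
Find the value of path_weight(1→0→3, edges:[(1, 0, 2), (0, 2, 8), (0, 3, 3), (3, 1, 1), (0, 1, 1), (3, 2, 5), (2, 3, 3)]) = 5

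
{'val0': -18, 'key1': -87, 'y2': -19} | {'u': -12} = {'val0': -18, 'key1': -87, 'y2': -19, 'u': -12}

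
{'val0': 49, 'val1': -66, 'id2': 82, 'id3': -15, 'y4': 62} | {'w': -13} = {'val0': 49, 'val1': -66, 'id2': 82, 'id3': -15, 'y4': 62, 'w': -13}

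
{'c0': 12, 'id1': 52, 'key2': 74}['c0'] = 12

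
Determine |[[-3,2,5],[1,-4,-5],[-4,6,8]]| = (1)*(-3)*det([[-4, -5], [6, 8]]) + (-1)*(2)*det([[1, -5], [-4, 8]]) + (1)*(5)*det([[1, -4], [-4, 6]])
= 6 + 24 + -50
= -20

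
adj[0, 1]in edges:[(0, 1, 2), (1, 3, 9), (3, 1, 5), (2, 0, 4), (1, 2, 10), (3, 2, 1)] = 2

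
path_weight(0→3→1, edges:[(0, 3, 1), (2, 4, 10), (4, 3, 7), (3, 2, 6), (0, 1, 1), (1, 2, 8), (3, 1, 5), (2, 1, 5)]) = w(0→3)=1 + w(3→1)=5
= 6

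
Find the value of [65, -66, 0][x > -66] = keep x where x > -66: 65✓, -66✗, 0✓
= [65, 0]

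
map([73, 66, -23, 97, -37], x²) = (73)²=5329, (66)²=4356, (-23)²=529, (97)²=9409, (-37)²=1369
= [5329, 4356, 529, 9409, 1369]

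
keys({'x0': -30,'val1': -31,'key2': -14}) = ['x0', 'val1', 'key2']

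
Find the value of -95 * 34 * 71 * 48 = -11007840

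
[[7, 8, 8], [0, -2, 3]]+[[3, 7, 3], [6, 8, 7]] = [[10, 15, 11], [6, 6, 10]]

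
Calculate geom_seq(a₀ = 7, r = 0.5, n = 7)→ a_0 = 7*0.5^0 = 7.0
a_1 = 7*0.5^1 = 3.5
a_2 = 7*0.5^2 = 1.75
...
= [7.0, 3.5, 1.75, 0.875, 0.4375, 0.21875, 0.109375]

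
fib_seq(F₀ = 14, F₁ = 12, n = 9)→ F_2 = F_1 + F_0 = 26
F_3 = F_2 + F_1 = 38
F_4 = F_3 + F_2 = 64
...
= [14, 12, 26, 38, 64, 102, 166, 268, 434]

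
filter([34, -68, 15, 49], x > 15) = [34, 49]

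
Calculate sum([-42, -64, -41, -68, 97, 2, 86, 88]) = (-42) + (-64) + (-41) + (-68) + 97 + 2 + 86 + 88
= 58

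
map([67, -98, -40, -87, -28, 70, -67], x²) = [4489, 9604, 1600, 7569, 784, 4900, 4489]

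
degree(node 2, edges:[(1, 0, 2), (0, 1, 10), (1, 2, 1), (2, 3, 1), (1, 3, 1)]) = incident: (1,2), (2,3)
= 2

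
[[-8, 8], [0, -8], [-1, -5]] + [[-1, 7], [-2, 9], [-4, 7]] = [[-9, 15], [-2, 1], [-5, 2]]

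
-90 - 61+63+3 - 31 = -116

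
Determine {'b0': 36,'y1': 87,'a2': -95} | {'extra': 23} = {'b0': 36, 'y1': 87, 'a2': -95, 'extra': 23}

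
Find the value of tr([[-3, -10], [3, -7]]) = diagonal: (-3) + (-7)
= -10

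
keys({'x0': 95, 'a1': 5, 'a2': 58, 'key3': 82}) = ['x0', 'a1', 'a2', 'key3']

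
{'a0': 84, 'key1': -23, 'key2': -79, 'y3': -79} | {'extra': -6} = {'a0': 84, 'key1': -23, 'key2': -79, 'y3': -79, 'extra': -6}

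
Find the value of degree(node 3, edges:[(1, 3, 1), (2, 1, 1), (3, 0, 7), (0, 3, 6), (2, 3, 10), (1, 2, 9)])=incident: (1,3), (3,0), (0,3), (2,3)
= 4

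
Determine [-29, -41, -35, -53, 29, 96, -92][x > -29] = [29, 96]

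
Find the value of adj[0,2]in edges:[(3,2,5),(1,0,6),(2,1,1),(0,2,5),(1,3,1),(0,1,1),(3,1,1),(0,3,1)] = 5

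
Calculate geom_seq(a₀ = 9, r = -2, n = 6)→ a_0 = 9*(-2)^0 = 9
a_1 = 9*(-2)^1 = -18
a_2 = 9*(-2)^2 = 36
...
= [9, -18, 36, -72, 144, -288]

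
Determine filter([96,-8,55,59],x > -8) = [96, 55, 59]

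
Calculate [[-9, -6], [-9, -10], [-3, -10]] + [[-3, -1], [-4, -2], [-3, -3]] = [[-12, -7], [-13, -12], [-6, -13]]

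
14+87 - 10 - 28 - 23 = 40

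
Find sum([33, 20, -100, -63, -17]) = 33 + 20 + (-100) + (-63) + (-17)
= -127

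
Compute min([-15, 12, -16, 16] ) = -16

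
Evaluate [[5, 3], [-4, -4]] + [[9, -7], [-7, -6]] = [[14, -4], [-11, -10]]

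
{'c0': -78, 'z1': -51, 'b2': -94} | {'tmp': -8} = {'c0': -78, 'z1': -51, 'b2': -94, 'tmp': -8}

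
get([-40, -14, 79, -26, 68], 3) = -26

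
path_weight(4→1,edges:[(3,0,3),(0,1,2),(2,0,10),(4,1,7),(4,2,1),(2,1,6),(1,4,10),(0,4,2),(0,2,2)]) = 7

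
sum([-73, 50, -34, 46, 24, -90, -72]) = (-73) + 50 + (-34) + 46 + 24 + (-90) + (-72)
= -149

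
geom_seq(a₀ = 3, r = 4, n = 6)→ [3, 12, 48, 192, 768, 3072]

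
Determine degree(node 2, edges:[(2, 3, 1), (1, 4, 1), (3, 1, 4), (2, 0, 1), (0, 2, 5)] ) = incident: (2,3), (2,0), (0,2)
= 3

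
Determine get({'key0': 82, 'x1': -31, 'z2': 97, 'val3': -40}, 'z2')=97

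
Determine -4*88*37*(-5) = 65120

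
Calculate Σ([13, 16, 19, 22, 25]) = 95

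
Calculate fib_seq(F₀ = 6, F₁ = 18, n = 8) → [6, 18, 24, 42, 66, 108, 174, 282]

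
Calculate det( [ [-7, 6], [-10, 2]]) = (-7)*(2) - (6)*(-10)
= 46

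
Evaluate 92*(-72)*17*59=-6643872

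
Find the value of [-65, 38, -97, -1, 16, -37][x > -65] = keep x where x > -65: -65✗, 38✓, -97✗, -1✓, 16✓, -37✓
= [38, -1, 16, -37]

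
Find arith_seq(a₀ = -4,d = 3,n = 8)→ a_0 = -4 + 0*3 = -4
a_1 = -4 + 1*3 = -1
a_2 = -4 + 2*3 = 2
...
= [-4, -1, 2, 5, 8, 11, 14, 17]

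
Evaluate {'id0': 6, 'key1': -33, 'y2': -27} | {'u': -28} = {'id0': 6, 'key1': -33, 'y2': -27, 'u': -28}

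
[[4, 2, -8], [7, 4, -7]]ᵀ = [[4, 7], [2, 4], [-8, -7]]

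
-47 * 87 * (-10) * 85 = 3475650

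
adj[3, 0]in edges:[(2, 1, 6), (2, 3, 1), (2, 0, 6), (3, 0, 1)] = 1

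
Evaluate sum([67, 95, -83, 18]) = 97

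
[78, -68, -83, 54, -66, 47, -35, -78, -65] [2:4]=[-83, 54]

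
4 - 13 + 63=54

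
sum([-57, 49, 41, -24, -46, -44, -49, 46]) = (-57) + 49 + 41 + (-24) + (-46) + (-44) + (-49) + 46
= -84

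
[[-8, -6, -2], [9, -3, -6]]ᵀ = [[-8, 9], [-6, -3], [-2, -6]]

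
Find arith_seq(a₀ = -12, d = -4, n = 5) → [-12, -16, -20, -24, -28]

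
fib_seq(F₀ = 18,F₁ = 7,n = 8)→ F_2 = F_1 + F_0 = 25
F_3 = F_2 + F_1 = 32
F_4 = F_3 + F_2 = 57
...
= [18, 7, 25, 32, 57, 89, 146, 235]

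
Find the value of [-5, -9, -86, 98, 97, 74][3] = 98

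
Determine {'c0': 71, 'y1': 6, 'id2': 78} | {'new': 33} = {'c0': 71, 'y1': 6, 'id2': 78, 'new': 33}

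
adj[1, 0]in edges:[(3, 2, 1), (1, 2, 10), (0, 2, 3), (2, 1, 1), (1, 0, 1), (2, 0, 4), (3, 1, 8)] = 1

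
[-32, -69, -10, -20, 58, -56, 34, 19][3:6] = [-20, 58, -56]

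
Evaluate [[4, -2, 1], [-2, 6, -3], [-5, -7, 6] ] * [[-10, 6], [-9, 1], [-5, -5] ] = [[-27, 17], [-19, 9], [83, -67]]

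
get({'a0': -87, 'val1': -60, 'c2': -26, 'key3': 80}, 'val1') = -60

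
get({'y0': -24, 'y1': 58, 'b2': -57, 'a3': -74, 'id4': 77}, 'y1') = 58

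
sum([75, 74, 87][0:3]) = slice → [75, 74, 87]
75 + 74 + 87
= 236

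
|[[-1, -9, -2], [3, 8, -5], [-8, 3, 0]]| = (1)*(-1)*det([[8, -5], [3, 0]]) + (-1)*(-9)*det([[3, -5], [-8, 0]]) + (1)*(-2)*det([[3, 8], [-8, 3]])
= -15 + -360 + -146
= -521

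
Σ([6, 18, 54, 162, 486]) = 6 + 18 + 54 + 162 + 486
= 726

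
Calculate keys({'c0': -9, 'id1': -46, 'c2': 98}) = ['c0', 'id1', 'c2']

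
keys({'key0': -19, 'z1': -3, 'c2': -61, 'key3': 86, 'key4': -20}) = ['key0', 'z1', 'c2', 'key3', 'key4']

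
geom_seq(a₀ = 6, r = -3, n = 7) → [6, -18, 54, -162, 486, -1458, 4374]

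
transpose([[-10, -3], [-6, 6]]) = [[-10, -6], [-3, 6]]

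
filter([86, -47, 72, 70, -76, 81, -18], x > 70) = keep x where x > 70: 86✓, -47✗, 72✓, 70✗, -76✗, 81✓, -18✗
= [86, 72, 81]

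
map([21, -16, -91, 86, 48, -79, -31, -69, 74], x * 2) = [42, -32, -182, 172, 96, -158, -62, -138, 148]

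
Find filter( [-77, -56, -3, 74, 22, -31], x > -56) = keep x where x > -56: -77✗, -56✗, -3✓, 74✓, 22✓, -31✓
= [-3, 74, 22, -31]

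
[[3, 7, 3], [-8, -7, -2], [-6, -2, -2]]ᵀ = [[3, -8, -6], [7, -7, -2], [3, -2, -2]]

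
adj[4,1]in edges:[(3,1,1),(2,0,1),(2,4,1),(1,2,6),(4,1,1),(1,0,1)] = 1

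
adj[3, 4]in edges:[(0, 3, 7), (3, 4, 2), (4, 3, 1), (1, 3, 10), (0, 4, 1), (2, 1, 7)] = 2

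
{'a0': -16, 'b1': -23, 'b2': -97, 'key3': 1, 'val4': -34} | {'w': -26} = {'a0': -16, 'b1': -23, 'b2': -97, 'key3': 1, 'val4': -34, 'w': -26}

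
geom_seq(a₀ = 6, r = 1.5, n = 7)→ a_0 = 6*1.5^0 = 6.0
a_1 = 6*1.5^1 = 9.0
a_2 = 6*1.5^2 = 13.5
...
= [6.0, 9.0, 13.5, 20.25, 30.375, 45.5625, 68.34375]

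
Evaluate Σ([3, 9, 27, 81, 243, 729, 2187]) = 3 + 9 + 27 + 81 + 243 + 729 + 2187
= 3279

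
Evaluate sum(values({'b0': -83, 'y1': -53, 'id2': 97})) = -39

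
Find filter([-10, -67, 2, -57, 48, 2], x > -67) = keep x where x > -67: -10✓, -67✗, 2✓, -57✓, 48✓, 2✓
= [-10, 2, -57, 48, 2]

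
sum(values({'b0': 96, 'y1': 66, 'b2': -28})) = 134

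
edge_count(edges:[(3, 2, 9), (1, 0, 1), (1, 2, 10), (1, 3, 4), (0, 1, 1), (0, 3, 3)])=6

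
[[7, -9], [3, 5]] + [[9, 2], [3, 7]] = [[16, -7], [6, 12]]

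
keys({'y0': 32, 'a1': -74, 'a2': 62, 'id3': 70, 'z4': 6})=['y0', 'a1', 'a2', 'id3', 'z4']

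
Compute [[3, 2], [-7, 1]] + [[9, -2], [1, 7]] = [[12, 0], [-6, 8]]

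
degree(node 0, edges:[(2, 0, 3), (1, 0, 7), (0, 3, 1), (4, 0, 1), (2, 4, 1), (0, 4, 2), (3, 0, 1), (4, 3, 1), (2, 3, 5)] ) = 6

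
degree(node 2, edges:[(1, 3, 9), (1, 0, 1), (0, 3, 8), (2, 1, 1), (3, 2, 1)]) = incident: (2,1), (3,2)
= 2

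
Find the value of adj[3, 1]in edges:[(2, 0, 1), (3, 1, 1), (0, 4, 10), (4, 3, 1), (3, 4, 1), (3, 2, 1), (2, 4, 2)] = 1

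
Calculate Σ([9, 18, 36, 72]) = 135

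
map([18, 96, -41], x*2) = 18*2=36, 96*2=192, -41*2=-82
= [36, 192, -82]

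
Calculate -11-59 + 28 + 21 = -21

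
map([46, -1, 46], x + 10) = 46+10=56, -1+10=9, 46+10=56
= [56, 9, 56]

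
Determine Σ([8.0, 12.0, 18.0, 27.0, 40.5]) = 105.5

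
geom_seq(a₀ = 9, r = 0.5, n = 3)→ [9.0, 4.5, 2.25]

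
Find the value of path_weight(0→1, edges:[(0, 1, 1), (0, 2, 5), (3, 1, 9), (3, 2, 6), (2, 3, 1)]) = 1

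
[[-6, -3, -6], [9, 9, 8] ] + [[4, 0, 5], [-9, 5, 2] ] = [[-2, -3, -1], [0, 14, 10]]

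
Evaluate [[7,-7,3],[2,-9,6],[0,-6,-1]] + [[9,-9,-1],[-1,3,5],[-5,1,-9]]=[[16, -16, 2], [1, -6, 11], [-5, -5, -10]]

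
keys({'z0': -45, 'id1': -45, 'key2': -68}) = ['z0', 'id1', 'key2']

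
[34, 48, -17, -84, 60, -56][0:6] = [34, 48, -17, -84, 60, -56]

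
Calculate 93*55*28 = 143220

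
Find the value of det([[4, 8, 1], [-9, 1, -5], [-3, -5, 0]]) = (1)*(4)*det([[1, -5], [-5, 0]]) + (-1)*(8)*det([[-9, -5], [-3, 0]]) + (1)*(1)*det([[-9, 1], [-3, -5]])
= -100 + 120 + 48
= 68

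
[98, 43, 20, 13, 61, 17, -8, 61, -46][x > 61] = keep x where x > 61: 98✓, 43✗, 20✗, 13✗, 61✗, 17✗, -8✗, 61✗, -46✗
= [98]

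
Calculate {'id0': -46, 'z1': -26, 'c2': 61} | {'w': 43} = {'id0': -46, 'z1': -26, 'c2': 61, 'w': 43}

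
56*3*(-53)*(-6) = 53424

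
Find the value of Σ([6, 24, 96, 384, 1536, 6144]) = 8190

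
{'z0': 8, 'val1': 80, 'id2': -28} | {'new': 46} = {'z0': 8, 'val1': 80, 'id2': -28, 'new': 46}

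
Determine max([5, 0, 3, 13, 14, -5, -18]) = 14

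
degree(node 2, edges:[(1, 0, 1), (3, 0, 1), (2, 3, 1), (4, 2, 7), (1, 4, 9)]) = 2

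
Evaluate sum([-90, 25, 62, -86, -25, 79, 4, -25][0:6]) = -35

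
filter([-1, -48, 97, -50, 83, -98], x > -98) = [-1, -48, 97, -50, 83]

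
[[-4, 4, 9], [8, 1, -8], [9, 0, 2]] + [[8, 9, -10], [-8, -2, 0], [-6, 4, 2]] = [[4, 13, -1], [0, -1, -8], [3, 4, 4]]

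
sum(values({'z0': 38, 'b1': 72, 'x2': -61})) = 49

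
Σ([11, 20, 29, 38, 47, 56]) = 11 + 20 + 29 + 38 + 47 + 56
= 201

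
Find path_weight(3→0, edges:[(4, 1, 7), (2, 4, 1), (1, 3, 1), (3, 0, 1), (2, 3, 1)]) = w(3→0)=1
= 1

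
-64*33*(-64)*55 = 7434240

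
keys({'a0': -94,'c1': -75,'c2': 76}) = ['a0', 'c1', 'c2']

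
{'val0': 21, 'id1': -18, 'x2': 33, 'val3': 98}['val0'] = 21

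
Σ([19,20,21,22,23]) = 19 + 20 + 21 + 22 + 23
= 105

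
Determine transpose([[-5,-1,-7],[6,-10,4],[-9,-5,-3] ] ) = [[-5, 6, -9], [-1, -10, -5], [-7, 4, -3]]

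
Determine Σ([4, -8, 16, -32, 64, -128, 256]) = 4 + -8 + 16 + -32 + 64 + -128 + 256
= 172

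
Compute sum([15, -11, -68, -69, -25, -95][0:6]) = -253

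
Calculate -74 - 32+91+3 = -12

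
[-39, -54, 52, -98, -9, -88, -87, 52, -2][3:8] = [-98, -9, -88, -87, 52]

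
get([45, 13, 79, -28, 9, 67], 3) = -28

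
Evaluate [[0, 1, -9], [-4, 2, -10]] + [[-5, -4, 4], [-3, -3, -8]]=[[-5, -3, -5], [-7, -1, -18]]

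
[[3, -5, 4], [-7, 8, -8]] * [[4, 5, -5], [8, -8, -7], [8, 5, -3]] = [[4, 75, 8], [-28, -139, 3]]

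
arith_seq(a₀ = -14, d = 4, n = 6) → a_0 = -14 + 0*4 = -14
a_1 = -14 + 1*4 = -10
a_2 = -14 + 2*4 = -6
...
= [-14, -10, -6, -2, 2, 6]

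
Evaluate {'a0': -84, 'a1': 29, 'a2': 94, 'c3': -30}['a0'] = -84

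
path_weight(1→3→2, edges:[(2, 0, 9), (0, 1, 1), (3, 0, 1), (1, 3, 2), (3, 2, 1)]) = 3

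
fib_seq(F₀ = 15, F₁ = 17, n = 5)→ F_2 = F_1 + F_0 = 32
F_3 = F_2 + F_1 = 49
F_4 = F_3 + F_2 = 81
= [15, 17, 32, 49, 81]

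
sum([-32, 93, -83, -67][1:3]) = 10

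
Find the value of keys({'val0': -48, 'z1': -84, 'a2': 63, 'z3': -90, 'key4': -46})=['val0', 'z1', 'a2', 'z3', 'key4']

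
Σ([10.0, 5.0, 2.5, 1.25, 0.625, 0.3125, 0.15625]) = 19.84375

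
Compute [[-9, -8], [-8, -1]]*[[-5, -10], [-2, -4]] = [[61, 122], [42, 84]]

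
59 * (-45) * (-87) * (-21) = -4850685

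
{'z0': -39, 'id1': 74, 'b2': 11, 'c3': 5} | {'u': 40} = {'z0': -39, 'id1': 74, 'b2': 11, 'c3': 5, 'u': 40}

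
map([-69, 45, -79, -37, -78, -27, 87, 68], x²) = [4761, 2025, 6241, 1369, 6084, 729, 7569, 4624]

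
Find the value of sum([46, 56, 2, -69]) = 46 + 56 + 2 + (-69)
= 35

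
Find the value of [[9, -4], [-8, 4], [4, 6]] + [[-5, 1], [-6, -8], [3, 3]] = [[4, -3], [-14, -4], [7, 9]]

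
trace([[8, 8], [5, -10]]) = diagonal: 8 + (-10)
= -2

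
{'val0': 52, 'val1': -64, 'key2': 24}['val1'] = -64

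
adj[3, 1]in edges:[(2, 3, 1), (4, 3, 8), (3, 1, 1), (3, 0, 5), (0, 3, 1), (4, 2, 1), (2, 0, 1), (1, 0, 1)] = 1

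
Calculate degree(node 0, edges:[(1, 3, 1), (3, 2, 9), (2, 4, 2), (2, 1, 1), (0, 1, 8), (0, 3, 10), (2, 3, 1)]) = 2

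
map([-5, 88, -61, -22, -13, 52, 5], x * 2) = -5*2=-10, 88*2=176, -61*2=-122, -22*2=-44, -13*2=-26, 52*2=104, 5*2=10
= [-10, 176, -122, -44, -26, 104, 10]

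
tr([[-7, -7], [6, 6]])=-1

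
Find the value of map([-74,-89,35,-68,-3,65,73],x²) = [5476, 7921, 1225, 4624, 9, 4225, 5329]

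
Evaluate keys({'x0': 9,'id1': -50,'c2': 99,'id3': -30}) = ['x0', 'id1', 'c2', 'id3']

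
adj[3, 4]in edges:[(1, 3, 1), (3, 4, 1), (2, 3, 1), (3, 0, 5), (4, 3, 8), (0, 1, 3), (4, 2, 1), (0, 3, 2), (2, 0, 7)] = 1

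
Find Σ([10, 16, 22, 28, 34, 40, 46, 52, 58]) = 10 + 16 + 22 + 28 + 34 + 40 + 46 + 52 + 58
= 306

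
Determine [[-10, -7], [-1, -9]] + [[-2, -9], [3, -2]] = [[-12, -16], [2, -11]]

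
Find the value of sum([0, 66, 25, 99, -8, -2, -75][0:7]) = slice → [0, 66, 25, 99, -8, -2, -75]
0 + 66 + 25 + 99 + (-8) + (-2) + (-75)
= 105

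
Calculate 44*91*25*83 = 8308300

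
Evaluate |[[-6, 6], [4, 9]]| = (-6)*(9) - (6)*(4)
= -78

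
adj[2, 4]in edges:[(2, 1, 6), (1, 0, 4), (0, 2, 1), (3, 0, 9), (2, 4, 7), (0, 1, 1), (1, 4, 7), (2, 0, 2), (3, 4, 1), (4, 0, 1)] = 7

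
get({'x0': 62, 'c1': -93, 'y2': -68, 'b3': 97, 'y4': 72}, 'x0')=62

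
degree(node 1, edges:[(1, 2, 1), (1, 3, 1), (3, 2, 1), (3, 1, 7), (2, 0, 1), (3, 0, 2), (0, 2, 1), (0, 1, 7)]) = 4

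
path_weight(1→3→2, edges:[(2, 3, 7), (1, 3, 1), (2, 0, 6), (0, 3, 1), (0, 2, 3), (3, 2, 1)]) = 2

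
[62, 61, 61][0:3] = [62, 61, 61]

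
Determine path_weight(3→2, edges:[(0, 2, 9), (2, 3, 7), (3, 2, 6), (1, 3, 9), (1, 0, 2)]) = w(3→2)=6
= 6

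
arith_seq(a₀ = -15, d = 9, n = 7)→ a_0 = -15 + 0*9 = -15
a_1 = -15 + 1*9 = -6
a_2 = -15 + 2*9 = 3
...
= [-15, -6, 3, 12, 21, 30, 39]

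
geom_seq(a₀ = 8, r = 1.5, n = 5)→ [8.0, 12.0, 18.0, 27.0, 40.5]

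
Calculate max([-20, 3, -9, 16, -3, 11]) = 16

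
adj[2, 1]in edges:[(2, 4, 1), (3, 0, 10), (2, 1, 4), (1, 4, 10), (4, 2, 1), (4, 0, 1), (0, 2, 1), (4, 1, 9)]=4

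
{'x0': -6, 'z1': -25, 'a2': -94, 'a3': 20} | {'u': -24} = {'x0': -6, 'z1': -25, 'a2': -94, 'a3': 20, 'u': -24}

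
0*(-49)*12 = 0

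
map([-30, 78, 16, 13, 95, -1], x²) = [900, 6084, 256, 169, 9025, 1]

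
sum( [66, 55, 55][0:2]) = slice → [66, 55]
66 + 55
= 121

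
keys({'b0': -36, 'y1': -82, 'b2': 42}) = ['b0', 'y1', 'b2']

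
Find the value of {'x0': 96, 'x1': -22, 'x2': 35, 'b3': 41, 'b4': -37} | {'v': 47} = {'x0': 96, 'x1': -22, 'x2': 35, 'b3': 41, 'b4': -37, 'v': 47}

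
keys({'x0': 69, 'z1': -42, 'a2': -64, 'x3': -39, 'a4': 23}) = ['x0', 'z1', 'a2', 'x3', 'a4']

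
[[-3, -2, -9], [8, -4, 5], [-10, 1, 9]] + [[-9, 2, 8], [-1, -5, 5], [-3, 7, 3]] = [[-12, 0, -1], [7, -9, 10], [-13, 8, 12]]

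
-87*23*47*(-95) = 8934465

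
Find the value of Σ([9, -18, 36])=27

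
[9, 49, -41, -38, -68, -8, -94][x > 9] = [49]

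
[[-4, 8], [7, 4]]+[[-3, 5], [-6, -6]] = [[-7, 13], [1, -2]]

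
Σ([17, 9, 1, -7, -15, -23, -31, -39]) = 17 + 9 + 1 + (-7) + (-15) + (-23) + (-31) + (-39)
= -88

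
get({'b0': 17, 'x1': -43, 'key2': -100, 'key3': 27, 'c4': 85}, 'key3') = 27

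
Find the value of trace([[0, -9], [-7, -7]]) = diagonal: 0 + (-7)
= -7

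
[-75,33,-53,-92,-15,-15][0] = -75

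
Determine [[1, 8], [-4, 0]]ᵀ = [[1, -4], [8, 0]]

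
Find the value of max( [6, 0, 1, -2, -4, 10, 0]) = 10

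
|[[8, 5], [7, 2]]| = -19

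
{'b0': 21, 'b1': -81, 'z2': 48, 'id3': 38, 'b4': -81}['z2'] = 48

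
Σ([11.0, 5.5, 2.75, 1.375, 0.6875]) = 21.3125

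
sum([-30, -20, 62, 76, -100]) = (-30) + (-20) + 62 + 76 + (-100)
= -12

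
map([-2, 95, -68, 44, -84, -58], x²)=(-2)²=4, (95)²=9025, (-68)²=4624, (44)²=1936, (-84)²=7056, (-58)²=3364
= [4, 9025, 4624, 1936, 7056, 3364]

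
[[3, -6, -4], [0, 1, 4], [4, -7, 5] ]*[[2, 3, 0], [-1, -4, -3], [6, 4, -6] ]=[[-12, 17, 42], [23, 12, -27], [45, 60, -9]]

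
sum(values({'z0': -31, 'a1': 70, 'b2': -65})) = (-31) + 70 + (-65)
= -26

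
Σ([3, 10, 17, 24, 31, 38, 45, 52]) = 3 + 10 + 17 + 24 + 31 + 38 + 45 + 52
= 220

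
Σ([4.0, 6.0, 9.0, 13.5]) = 32.5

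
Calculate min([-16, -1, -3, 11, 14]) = -16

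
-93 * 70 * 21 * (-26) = 3554460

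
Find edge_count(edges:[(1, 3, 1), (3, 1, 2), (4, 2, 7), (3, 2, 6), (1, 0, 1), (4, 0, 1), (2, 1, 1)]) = 7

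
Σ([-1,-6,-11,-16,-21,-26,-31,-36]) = -148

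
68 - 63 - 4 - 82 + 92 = 11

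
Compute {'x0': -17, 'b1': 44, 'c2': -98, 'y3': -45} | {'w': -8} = {'x0': -17, 'b1': 44, 'c2': -98, 'y3': -45, 'w': -8}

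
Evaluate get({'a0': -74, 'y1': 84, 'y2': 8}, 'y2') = 8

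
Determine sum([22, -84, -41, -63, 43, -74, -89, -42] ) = 22 + (-84) + (-41) + (-63) + 43 + (-74) + (-89) + (-42)
= -328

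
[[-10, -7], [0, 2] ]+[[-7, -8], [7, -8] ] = [[-17, -15], [7, -6]]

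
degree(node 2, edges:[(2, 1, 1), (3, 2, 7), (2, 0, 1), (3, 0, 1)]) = incident: (2,1), (3,2), (2,0)
= 3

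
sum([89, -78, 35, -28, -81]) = -63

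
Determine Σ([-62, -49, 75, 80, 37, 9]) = (-62) + (-49) + 75 + 80 + 37 + 9
= 90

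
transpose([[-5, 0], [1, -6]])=[[-5, 1], [0, -6]]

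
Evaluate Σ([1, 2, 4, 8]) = 1 + 2 + 4 + 8
= 15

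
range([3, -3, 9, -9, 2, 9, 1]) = 18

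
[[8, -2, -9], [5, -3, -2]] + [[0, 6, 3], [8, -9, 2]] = [[8, 4, -6], [13, -12, 0]]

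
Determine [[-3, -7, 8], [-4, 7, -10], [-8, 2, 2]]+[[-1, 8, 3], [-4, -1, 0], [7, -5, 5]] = [[-4, 1, 11], [-8, 6, -10], [-1, -3, 7]]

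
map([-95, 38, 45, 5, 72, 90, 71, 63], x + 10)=[-85, 48, 55, 15, 82, 100, 81, 73]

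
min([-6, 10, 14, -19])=-19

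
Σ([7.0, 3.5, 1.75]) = 7.0 + 3.5 + 1.75
= 12.25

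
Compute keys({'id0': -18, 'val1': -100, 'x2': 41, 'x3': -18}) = ['id0', 'val1', 'x2', 'x3']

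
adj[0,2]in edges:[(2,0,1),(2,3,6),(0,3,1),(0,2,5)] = 5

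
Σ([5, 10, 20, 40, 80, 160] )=5 + 10 + 20 + 40 + 80 + 160
= 315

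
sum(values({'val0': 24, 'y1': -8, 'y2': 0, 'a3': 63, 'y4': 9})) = 24 + (-8) + 0 + 63 + 9
= 88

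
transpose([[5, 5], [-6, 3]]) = [[5, -6], [5, 3]]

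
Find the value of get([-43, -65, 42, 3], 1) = -65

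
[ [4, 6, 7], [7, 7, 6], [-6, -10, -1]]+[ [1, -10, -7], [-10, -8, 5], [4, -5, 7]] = [[5, -4, 0], [-3, -1, 11], [-2, -15, 6]]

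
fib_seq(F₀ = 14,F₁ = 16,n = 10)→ [14, 16, 30, 46, 76, 122, 198, 320, 518, 838]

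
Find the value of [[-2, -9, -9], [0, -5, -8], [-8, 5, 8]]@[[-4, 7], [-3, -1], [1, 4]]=C[0][0] = (-2)*(-4) + (-9)*(-3) + (-9)*(1) = 26
C[0][1] = (-2)*(7) + (-9)*(-1) + (-9)*(4) = -41
C[1][0] = (0)*(-4) + (-5)*(-3) + (-8)*(1) = 7
C[1][1] = (0)*(7) + (-5)*(-1) + (-8)*(4) = -27
C[2][0] = (-8)*(-4) + (5)*(-3) + (8)*(1) = 25
C[2][1] = (-8)*(7) + (5)*(-1) + (8)*(4) = -29
= [[26, -41], [7, -27], [25, -29]]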